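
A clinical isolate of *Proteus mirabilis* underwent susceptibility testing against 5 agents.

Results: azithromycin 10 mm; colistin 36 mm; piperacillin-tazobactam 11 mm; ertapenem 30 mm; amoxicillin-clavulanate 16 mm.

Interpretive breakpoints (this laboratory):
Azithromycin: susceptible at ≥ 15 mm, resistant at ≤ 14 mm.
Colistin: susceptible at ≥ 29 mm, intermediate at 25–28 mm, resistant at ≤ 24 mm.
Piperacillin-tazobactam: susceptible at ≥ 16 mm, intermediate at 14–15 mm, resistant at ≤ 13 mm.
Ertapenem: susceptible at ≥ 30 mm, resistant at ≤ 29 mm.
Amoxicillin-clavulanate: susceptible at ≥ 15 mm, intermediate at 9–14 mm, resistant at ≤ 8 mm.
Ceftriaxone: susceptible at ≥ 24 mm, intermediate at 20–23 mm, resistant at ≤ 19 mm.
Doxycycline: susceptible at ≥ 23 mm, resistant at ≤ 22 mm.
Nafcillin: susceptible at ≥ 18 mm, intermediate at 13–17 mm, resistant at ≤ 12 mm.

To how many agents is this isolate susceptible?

3

Azithromycin (10 mm) ≤ 14 mm → Resistant
Colistin: 36 mm is ≥ 29 mm ⇒ susceptible
Piperacillin-tazobactam (11 mm) ≤ 13 mm → resistant
Ertapenem: 30 mm is ≥ 30 mm ⇒ Susceptible
Amoxicillin-clavulanate 16 mm: ≥ 15 mm → Susceptible
Susceptible: 3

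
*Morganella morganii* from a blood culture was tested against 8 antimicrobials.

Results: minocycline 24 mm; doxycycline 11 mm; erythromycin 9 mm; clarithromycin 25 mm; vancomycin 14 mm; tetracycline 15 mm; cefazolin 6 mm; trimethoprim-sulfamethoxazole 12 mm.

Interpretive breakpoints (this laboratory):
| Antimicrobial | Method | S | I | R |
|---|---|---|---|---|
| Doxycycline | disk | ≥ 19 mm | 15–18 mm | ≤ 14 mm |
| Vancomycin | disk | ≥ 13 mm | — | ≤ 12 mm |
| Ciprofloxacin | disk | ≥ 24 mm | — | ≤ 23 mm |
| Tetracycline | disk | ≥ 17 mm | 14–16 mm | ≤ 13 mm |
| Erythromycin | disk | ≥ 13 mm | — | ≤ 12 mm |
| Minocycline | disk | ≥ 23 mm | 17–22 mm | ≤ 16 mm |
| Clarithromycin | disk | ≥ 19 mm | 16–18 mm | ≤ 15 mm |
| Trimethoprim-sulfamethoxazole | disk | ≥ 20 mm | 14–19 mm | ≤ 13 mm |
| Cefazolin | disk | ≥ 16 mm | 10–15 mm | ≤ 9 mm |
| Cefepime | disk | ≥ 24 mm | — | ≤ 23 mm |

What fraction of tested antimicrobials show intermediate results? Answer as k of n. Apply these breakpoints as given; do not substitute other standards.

1 of 8

Minocycline 24 mm: ≥ 23 mm — Susceptible
Doxycycline (11 mm) ≤ 14 mm → resistant
Erythromycin (9 mm) ≤ 12 mm ⇒ R
Clarithromycin: 25 mm is ≥ 19 mm → susceptible
Vancomycin 14 mm: ≥ 13 mm — S
Tetracycline: 15 mm is in 14–16 mm → I
Cefazolin: 6 mm is ≤ 9 mm ⇒ resistant
Trimethoprim-sulfamethoxazole 12 mm: ≤ 13 mm ⇒ R
Intermediate: 1/8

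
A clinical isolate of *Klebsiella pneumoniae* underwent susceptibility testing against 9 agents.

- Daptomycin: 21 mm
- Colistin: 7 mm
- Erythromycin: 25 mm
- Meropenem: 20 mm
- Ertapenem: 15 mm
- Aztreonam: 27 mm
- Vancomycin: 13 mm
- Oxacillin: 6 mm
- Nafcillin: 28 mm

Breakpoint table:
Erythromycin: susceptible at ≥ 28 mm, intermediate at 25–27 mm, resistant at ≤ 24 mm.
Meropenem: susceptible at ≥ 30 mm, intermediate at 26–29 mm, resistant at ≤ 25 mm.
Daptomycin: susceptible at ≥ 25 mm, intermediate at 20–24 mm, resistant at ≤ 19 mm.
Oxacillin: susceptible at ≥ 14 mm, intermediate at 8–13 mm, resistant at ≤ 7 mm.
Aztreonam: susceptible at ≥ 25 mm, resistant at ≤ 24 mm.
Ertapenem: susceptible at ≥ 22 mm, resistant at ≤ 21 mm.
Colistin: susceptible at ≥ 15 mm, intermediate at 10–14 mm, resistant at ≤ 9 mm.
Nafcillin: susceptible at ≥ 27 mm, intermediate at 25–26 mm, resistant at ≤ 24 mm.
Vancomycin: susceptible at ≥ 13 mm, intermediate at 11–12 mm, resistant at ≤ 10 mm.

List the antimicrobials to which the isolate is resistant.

colistin, meropenem, ertapenem, oxacillin

Daptomycin (21 mm) in 20–24 mm — I
Colistin (7 mm) ≤ 9 mm → Resistant
Erythromycin 25 mm: in 25–27 mm → intermediate
Meropenem: 20 mm is ≤ 25 mm ⇒ resistant
Ertapenem 15 mm: ≤ 21 mm — resistant
Aztreonam 27 mm: ≥ 25 mm → S
Vancomycin (13 mm) ≥ 13 mm ⇒ Susceptible
Oxacillin (6 mm) ≤ 7 mm — R
Nafcillin (28 mm) ≥ 27 mm ⇒ susceptible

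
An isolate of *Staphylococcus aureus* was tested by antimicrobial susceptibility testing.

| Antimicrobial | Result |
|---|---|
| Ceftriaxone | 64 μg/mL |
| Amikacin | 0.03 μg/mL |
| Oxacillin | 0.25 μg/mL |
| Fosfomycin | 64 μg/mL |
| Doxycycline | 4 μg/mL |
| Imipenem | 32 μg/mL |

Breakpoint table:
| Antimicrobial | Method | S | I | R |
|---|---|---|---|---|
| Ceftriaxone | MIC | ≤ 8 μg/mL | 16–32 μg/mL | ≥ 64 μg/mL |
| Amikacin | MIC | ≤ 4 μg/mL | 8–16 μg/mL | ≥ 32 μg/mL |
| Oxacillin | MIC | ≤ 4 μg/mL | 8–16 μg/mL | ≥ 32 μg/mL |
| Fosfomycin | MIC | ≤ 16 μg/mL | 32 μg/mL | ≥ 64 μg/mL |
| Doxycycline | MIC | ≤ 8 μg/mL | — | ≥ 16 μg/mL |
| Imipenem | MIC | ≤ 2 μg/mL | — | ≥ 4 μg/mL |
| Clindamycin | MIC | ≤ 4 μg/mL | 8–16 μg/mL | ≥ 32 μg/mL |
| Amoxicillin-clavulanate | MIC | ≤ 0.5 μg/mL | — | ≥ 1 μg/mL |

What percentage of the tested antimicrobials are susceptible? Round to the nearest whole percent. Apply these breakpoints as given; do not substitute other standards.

Ceftriaxone 64 μg/mL: ≥ 64 μg/mL — resistant
Amikacin: 0.03 μg/mL is ≤ 4 μg/mL ⇒ Susceptible
Oxacillin 0.25 μg/mL: ≤ 4 μg/mL — susceptible
Fosfomycin: 64 μg/mL is ≥ 64 μg/mL → resistant
Doxycycline: 4 μg/mL is ≤ 8 μg/mL ⇒ susceptible
Imipenem 32 μg/mL: ≥ 4 μg/mL — R
Susceptible: 3/6

50%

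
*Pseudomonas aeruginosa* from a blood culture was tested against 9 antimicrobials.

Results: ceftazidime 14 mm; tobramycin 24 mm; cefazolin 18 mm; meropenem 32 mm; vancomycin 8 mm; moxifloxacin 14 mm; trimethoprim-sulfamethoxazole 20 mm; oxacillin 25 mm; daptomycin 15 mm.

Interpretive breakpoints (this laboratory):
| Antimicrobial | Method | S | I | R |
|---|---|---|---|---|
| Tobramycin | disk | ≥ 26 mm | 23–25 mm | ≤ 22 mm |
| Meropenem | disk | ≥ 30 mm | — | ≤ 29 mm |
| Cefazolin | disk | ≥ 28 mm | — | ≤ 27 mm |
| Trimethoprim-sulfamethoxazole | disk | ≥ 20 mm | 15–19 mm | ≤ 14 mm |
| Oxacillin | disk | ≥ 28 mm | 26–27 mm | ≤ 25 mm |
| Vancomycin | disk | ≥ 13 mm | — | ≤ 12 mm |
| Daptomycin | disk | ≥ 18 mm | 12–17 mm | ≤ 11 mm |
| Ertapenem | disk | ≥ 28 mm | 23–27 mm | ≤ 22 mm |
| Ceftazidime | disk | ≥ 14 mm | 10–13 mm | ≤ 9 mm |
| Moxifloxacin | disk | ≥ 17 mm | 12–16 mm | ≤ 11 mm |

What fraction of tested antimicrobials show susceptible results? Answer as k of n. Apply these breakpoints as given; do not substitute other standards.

3 of 9

Ceftazidime 14 mm: ≥ 14 mm → susceptible
Tobramycin (24 mm) in 23–25 mm → I
Cefazolin: 18 mm is ≤ 27 mm ⇒ Resistant
Meropenem: 32 mm is ≥ 30 mm → Susceptible
Vancomycin (8 mm) ≤ 12 mm ⇒ Resistant
Moxifloxacin (14 mm) in 12–16 mm — Intermediate
Trimethoprim-sulfamethoxazole 20 mm: ≥ 20 mm — S
Oxacillin: 25 mm is ≤ 25 mm — resistant
Daptomycin: 15 mm is in 12–17 mm — I
Susceptible: 3/9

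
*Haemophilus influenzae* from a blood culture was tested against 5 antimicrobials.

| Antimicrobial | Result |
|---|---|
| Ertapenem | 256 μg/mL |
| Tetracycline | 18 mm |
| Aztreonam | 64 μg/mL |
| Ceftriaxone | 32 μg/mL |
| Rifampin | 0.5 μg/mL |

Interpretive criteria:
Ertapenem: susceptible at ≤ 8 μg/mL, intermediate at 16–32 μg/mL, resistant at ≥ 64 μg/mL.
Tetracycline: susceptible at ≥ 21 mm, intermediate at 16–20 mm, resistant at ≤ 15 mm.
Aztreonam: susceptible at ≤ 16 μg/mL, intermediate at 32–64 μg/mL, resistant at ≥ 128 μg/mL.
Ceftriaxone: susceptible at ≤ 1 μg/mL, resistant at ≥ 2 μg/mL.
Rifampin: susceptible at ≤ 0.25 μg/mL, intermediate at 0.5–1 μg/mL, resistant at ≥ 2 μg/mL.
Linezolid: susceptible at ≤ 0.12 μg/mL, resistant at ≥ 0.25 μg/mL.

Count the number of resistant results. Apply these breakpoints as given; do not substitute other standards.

2

Ertapenem: 256 μg/mL is ≥ 64 μg/mL ⇒ R
Tetracycline (18 mm) in 16–20 mm → intermediate
Aztreonam: 64 μg/mL is in 32–64 μg/mL — Intermediate
Ceftriaxone 32 μg/mL: ≥ 2 μg/mL → resistant
Rifampin: 0.5 μg/mL is in 0.5–1 μg/mL ⇒ I
Resistant: 2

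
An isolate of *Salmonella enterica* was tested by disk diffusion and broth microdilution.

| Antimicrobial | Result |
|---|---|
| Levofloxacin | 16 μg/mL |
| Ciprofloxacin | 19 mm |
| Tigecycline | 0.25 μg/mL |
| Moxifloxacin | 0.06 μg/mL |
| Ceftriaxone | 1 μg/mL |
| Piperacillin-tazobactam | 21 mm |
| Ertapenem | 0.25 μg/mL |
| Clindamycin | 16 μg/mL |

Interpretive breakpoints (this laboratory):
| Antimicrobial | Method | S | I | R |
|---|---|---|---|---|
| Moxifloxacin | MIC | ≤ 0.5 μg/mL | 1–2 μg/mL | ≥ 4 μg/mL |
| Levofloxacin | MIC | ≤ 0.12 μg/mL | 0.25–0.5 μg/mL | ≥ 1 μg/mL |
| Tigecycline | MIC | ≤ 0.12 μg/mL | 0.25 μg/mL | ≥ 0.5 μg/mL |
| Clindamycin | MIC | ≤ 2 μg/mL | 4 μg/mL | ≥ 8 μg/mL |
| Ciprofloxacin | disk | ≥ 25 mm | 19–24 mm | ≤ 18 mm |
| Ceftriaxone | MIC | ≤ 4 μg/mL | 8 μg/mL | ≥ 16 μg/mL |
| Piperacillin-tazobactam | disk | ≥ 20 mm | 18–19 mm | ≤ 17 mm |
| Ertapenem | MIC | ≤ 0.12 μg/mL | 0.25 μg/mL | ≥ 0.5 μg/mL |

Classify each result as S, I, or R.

Levofloxacin (16 μg/mL) ≥ 1 μg/mL → resistant
Ciprofloxacin: 19 mm is in 19–24 mm → intermediate
Tigecycline: 0.25 μg/mL is = 0.25 μg/mL → intermediate
Moxifloxacin (0.06 μg/mL) ≤ 0.5 μg/mL — susceptible
Ceftriaxone 1 μg/mL: ≤ 4 μg/mL ⇒ S
Piperacillin-tazobactam (21 mm) ≥ 20 mm ⇒ Susceptible
Ertapenem (0.25 μg/mL) = 0.25 μg/mL — Intermediate
Clindamycin: 16 μg/mL is ≥ 8 μg/mL → R

R, I, I, S, S, S, I, R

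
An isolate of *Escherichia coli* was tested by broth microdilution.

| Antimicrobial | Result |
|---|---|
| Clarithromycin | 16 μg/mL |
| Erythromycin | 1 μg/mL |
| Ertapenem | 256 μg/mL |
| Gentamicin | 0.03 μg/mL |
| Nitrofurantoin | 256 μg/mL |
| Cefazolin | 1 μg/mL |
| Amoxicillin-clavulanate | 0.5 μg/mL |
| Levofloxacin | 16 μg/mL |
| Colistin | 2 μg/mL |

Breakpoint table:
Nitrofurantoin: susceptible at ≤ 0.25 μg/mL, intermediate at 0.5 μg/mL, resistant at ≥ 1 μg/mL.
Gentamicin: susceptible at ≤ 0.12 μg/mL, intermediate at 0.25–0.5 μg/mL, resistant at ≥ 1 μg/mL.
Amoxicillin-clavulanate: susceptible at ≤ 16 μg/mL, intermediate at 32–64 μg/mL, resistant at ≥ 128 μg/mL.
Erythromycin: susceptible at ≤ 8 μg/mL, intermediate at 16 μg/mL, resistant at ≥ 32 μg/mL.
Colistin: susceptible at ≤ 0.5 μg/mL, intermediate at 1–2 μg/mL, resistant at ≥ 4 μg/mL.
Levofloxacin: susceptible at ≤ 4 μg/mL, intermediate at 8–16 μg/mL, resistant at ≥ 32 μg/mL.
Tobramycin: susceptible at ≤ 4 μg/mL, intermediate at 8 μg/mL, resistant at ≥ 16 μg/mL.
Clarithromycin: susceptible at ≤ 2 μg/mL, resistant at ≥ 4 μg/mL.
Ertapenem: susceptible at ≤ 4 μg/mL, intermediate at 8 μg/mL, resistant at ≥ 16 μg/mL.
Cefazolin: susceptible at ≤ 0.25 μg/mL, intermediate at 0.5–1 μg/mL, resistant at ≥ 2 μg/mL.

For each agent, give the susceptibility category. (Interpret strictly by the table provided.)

Clarithromycin: 16 μg/mL is ≥ 4 μg/mL ⇒ Resistant
Erythromycin 1 μg/mL: ≤ 8 μg/mL — S
Ertapenem: 256 μg/mL is ≥ 16 μg/mL ⇒ Resistant
Gentamicin 0.03 μg/mL: ≤ 0.12 μg/mL → S
Nitrofurantoin 256 μg/mL: ≥ 1 μg/mL ⇒ Resistant
Cefazolin 1 μg/mL: in 0.5–1 μg/mL ⇒ Intermediate
Amoxicillin-clavulanate: 0.5 μg/mL is ≤ 16 μg/mL — Susceptible
Levofloxacin (16 μg/mL) in 8–16 μg/mL — I
Colistin 2 μg/mL: in 1–2 μg/mL → I

R, S, R, S, R, I, S, I, I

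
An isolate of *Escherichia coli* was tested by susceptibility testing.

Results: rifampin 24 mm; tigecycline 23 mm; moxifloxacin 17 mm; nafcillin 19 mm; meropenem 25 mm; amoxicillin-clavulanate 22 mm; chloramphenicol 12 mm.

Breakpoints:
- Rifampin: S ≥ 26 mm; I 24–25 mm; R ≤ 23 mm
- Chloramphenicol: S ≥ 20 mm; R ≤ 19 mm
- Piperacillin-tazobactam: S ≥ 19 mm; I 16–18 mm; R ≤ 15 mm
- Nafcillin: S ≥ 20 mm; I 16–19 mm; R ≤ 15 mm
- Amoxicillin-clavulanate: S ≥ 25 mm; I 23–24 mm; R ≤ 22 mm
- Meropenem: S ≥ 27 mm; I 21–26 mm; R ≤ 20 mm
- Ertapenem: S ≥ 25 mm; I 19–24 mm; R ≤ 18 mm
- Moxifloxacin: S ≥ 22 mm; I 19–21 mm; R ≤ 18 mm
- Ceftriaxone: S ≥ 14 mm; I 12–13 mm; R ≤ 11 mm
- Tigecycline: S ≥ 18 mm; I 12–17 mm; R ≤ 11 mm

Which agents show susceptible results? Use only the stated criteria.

Rifampin 24 mm: in 24–25 mm — Intermediate
Tigecycline (23 mm) ≥ 18 mm → S
Moxifloxacin: 17 mm is ≤ 18 mm → Resistant
Nafcillin 19 mm: in 16–19 mm ⇒ I
Meropenem (25 mm) in 21–26 mm → intermediate
Amoxicillin-clavulanate: 22 mm is ≤ 22 mm — R
Chloramphenicol (12 mm) ≤ 19 mm ⇒ R

tigecycline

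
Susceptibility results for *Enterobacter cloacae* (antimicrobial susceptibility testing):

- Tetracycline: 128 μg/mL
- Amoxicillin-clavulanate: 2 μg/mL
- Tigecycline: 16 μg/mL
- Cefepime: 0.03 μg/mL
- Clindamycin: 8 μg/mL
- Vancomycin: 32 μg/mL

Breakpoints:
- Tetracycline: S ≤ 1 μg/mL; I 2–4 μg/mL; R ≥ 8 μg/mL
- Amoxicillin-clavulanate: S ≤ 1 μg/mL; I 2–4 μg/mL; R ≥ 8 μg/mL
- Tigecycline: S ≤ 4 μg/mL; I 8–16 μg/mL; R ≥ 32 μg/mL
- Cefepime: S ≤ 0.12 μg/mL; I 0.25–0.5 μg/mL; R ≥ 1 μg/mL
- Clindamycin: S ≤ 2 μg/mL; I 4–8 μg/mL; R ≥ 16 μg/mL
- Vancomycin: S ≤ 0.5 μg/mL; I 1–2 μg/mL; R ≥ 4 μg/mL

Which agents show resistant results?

Tetracycline 128 μg/mL: ≥ 8 μg/mL — R
Amoxicillin-clavulanate (2 μg/mL) in 2–4 μg/mL ⇒ intermediate
Tigecycline 16 μg/mL: in 8–16 μg/mL ⇒ I
Cefepime (0.03 μg/mL) ≤ 0.12 μg/mL — Susceptible
Clindamycin (8 μg/mL) in 4–8 μg/mL — Intermediate
Vancomycin: 32 μg/mL is ≥ 4 μg/mL — resistant

tetracycline, vancomycin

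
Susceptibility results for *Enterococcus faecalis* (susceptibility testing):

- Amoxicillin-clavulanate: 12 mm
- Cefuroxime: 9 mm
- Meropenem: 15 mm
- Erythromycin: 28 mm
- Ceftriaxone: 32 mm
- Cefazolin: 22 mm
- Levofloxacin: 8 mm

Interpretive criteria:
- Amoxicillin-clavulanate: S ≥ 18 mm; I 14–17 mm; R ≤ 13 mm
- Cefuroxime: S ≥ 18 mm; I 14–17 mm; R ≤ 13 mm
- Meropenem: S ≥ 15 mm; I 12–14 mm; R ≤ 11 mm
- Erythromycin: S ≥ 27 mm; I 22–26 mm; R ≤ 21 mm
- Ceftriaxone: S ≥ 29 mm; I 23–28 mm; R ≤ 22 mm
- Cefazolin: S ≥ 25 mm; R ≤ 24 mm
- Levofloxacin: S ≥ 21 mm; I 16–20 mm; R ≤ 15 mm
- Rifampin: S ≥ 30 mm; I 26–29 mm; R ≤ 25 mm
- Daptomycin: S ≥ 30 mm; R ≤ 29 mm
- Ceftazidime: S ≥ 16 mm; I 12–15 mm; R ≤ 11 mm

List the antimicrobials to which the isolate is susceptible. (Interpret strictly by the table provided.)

Amoxicillin-clavulanate (12 mm) ≤ 13 mm → resistant
Cefuroxime (9 mm) ≤ 13 mm → Resistant
Meropenem: 15 mm is ≥ 15 mm ⇒ susceptible
Erythromycin 28 mm: ≥ 27 mm ⇒ susceptible
Ceftriaxone: 32 mm is ≥ 29 mm ⇒ susceptible
Cefazolin (22 mm) ≤ 24 mm → R
Levofloxacin (8 mm) ≤ 15 mm → Resistant

meropenem, erythromycin, ceftriaxone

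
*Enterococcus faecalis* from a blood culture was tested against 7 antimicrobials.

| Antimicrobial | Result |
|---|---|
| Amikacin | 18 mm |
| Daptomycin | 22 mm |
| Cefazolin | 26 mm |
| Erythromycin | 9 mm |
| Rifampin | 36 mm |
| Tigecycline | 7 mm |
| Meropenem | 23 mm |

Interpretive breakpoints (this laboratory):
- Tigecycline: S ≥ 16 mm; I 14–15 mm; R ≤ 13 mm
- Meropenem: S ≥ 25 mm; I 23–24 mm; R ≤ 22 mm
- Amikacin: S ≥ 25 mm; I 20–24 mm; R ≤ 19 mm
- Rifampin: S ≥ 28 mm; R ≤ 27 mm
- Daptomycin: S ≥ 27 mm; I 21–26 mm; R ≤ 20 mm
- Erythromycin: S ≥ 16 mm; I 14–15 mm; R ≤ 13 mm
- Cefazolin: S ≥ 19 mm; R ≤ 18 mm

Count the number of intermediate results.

2

Amikacin 18 mm: ≤ 19 mm — Resistant
Daptomycin 22 mm: in 21–26 mm — intermediate
Cefazolin 26 mm: ≥ 19 mm → S
Erythromycin 9 mm: ≤ 13 mm ⇒ resistant
Rifampin (36 mm) ≥ 28 mm ⇒ S
Tigecycline 7 mm: ≤ 13 mm ⇒ R
Meropenem 23 mm: in 23–24 mm ⇒ I
Intermediate: 2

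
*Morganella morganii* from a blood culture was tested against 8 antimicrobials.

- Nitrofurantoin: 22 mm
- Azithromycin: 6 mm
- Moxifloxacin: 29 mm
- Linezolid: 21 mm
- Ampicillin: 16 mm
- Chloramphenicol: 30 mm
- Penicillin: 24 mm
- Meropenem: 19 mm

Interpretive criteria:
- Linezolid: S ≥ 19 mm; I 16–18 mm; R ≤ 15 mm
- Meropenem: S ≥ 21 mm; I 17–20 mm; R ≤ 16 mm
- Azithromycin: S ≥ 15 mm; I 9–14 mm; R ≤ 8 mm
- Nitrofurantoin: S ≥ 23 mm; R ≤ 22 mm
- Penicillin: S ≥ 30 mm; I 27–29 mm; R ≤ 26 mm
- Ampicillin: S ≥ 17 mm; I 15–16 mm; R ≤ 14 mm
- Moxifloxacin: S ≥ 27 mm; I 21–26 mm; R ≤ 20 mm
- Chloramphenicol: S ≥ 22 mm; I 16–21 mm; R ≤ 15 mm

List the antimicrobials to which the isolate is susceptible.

moxifloxacin, linezolid, chloramphenicol

Nitrofurantoin (22 mm) ≤ 22 mm — R
Azithromycin: 6 mm is ≤ 8 mm — Resistant
Moxifloxacin: 29 mm is ≥ 27 mm → susceptible
Linezolid: 21 mm is ≥ 19 mm ⇒ S
Ampicillin 16 mm: in 15–16 mm ⇒ intermediate
Chloramphenicol: 30 mm is ≥ 22 mm ⇒ Susceptible
Penicillin: 24 mm is ≤ 26 mm → resistant
Meropenem: 19 mm is in 17–20 mm → Intermediate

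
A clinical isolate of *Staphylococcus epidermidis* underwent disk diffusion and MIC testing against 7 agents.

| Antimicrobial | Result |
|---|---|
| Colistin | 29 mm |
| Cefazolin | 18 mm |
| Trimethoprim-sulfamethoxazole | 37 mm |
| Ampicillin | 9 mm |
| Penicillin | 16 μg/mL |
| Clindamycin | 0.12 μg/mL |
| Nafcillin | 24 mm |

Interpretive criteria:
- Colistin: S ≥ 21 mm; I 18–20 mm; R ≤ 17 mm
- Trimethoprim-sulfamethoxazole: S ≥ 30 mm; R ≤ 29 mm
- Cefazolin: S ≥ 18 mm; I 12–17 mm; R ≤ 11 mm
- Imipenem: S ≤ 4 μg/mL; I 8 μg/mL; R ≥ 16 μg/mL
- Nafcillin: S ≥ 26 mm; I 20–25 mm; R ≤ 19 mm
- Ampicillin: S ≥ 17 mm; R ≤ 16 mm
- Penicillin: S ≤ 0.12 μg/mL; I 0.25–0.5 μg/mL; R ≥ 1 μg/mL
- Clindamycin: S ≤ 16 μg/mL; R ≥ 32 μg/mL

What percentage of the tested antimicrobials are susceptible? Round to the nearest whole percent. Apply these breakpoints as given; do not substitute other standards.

57%

Colistin (29 mm) ≥ 21 mm — S
Cefazolin: 18 mm is ≥ 18 mm ⇒ S
Trimethoprim-sulfamethoxazole 37 mm: ≥ 30 mm — Susceptible
Ampicillin: 9 mm is ≤ 16 mm ⇒ Resistant
Penicillin 16 μg/mL: ≥ 1 μg/mL → R
Clindamycin 0.12 μg/mL: ≤ 16 μg/mL → Susceptible
Nafcillin (24 mm) in 20–25 mm ⇒ Intermediate
Susceptible: 4/7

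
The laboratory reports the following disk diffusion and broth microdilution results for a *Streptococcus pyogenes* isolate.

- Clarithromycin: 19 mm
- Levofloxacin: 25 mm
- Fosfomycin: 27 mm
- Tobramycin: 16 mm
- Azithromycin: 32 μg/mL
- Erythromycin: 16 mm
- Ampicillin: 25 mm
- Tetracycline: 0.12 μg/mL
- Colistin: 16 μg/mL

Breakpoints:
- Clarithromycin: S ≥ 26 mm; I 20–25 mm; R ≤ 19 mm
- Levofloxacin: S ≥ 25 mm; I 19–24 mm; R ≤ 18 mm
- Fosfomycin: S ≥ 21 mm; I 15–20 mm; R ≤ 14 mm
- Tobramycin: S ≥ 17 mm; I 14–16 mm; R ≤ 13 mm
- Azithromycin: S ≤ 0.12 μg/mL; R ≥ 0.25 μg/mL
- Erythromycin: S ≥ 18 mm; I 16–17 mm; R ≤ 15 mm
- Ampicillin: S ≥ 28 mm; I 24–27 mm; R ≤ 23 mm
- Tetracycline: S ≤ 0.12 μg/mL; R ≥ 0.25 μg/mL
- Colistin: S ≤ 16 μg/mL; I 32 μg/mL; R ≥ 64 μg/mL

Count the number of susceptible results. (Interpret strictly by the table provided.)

4

Clarithromycin (19 mm) ≤ 19 mm → resistant
Levofloxacin 25 mm: ≥ 25 mm ⇒ S
Fosfomycin 27 mm: ≥ 21 mm — susceptible
Tobramycin (16 mm) in 14–16 mm ⇒ Intermediate
Azithromycin 32 μg/mL: ≥ 0.25 μg/mL — R
Erythromycin: 16 mm is in 16–17 mm → I
Ampicillin 25 mm: in 24–27 mm → I
Tetracycline 0.12 μg/mL: ≤ 0.12 μg/mL ⇒ susceptible
Colistin: 16 μg/mL is ≤ 16 μg/mL — S
Susceptible: 4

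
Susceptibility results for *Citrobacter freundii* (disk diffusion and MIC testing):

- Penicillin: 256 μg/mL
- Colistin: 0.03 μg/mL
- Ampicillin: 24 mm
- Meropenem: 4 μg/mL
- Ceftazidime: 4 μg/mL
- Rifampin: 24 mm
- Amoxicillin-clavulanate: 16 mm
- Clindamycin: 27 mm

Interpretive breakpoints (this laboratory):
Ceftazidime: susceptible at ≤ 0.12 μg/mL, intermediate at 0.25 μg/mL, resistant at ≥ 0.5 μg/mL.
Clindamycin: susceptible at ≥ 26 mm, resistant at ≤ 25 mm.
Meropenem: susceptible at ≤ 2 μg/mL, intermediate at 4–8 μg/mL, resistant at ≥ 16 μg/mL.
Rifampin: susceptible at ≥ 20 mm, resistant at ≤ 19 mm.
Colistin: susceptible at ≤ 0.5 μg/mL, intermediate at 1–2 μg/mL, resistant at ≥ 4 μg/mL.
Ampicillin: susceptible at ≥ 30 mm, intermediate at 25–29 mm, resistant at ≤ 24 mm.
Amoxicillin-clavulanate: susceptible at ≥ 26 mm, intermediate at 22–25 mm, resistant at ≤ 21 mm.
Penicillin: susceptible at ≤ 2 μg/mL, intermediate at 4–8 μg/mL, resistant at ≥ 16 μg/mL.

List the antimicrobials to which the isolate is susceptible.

Penicillin (256 μg/mL) ≥ 16 μg/mL → Resistant
Colistin 0.03 μg/mL: ≤ 0.5 μg/mL — Susceptible
Ampicillin 24 mm: ≤ 24 mm → R
Meropenem (4 μg/mL) in 4–8 μg/mL — intermediate
Ceftazidime: 4 μg/mL is ≥ 0.5 μg/mL — resistant
Rifampin: 24 mm is ≥ 20 mm → Susceptible
Amoxicillin-clavulanate: 16 mm is ≤ 21 mm — R
Clindamycin 27 mm: ≥ 26 mm → Susceptible

colistin, rifampin, clindamycin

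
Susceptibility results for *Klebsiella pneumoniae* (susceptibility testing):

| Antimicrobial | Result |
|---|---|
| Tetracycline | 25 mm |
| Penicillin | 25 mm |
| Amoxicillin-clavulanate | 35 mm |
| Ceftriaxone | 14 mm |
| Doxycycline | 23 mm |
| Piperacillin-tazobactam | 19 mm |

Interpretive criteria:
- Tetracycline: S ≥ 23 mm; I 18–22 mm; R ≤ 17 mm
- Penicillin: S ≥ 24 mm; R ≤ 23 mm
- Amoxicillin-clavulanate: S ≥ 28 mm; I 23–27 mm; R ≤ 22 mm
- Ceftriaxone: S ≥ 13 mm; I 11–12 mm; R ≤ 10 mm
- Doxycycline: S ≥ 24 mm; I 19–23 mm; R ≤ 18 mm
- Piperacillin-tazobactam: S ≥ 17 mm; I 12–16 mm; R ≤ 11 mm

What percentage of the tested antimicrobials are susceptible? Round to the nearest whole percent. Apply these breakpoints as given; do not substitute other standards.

83%

Tetracycline 25 mm: ≥ 23 mm — susceptible
Penicillin 25 mm: ≥ 24 mm → susceptible
Amoxicillin-clavulanate (35 mm) ≥ 28 mm — Susceptible
Ceftriaxone (14 mm) ≥ 13 mm ⇒ susceptible
Doxycycline: 23 mm is in 19–23 mm ⇒ intermediate
Piperacillin-tazobactam (19 mm) ≥ 17 mm ⇒ S
Susceptible: 5/6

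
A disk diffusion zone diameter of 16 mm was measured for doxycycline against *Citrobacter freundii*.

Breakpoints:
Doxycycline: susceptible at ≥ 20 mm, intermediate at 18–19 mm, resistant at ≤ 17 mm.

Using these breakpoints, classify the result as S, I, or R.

R

Doxycycline 16 mm: ≤ 17 mm ⇒ R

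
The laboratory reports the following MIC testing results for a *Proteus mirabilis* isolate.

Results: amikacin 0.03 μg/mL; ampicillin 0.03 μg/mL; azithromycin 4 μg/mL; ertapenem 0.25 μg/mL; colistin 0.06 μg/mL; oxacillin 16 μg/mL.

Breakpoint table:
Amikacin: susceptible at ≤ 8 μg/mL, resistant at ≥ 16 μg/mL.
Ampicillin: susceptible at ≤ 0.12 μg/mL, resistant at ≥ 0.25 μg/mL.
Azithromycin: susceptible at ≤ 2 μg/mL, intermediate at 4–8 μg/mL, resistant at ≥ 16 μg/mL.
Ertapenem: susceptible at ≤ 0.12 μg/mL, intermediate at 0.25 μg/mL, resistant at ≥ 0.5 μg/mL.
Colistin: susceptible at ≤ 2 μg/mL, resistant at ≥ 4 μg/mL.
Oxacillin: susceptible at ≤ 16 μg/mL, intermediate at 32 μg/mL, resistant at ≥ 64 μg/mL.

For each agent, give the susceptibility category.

S, S, I, I, S, S

Amikacin: 0.03 μg/mL is ≤ 8 μg/mL → susceptible
Ampicillin: 0.03 μg/mL is ≤ 0.12 μg/mL — susceptible
Azithromycin 4 μg/mL: in 4–8 μg/mL → intermediate
Ertapenem: 0.25 μg/mL is = 0.25 μg/mL → intermediate
Colistin: 0.06 μg/mL is ≤ 2 μg/mL ⇒ susceptible
Oxacillin (16 μg/mL) ≤ 16 μg/mL → susceptible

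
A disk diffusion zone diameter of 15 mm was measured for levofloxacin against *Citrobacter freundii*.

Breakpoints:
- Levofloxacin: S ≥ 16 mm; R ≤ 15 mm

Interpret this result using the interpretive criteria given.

Levofloxacin: 15 mm is ≤ 15 mm — resistant

R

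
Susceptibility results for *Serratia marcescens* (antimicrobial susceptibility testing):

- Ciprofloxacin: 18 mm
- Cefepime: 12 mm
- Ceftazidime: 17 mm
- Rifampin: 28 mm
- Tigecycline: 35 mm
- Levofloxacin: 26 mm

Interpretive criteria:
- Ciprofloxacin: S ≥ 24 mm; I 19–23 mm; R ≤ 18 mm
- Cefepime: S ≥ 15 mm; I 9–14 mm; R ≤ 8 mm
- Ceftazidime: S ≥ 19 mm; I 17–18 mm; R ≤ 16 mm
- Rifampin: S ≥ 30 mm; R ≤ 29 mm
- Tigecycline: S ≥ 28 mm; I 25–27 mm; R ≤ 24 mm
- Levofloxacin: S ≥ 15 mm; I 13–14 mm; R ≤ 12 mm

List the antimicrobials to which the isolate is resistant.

ciprofloxacin, rifampin

Ciprofloxacin: 18 mm is ≤ 18 mm ⇒ resistant
Cefepime: 12 mm is in 9–14 mm — I
Ceftazidime: 17 mm is in 17–18 mm → Intermediate
Rifampin 28 mm: ≤ 29 mm ⇒ Resistant
Tigecycline 35 mm: ≥ 28 mm → S
Levofloxacin: 26 mm is ≥ 15 mm → Susceptible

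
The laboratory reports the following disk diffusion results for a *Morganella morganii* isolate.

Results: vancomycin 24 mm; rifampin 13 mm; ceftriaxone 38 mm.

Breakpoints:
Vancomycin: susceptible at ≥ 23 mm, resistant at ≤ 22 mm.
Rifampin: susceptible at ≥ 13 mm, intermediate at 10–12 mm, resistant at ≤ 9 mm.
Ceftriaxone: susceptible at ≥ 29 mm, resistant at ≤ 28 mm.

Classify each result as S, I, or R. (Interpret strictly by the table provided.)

S, S, S

Vancomycin (24 mm) ≥ 23 mm → S
Rifampin: 13 mm is ≥ 13 mm ⇒ susceptible
Ceftriaxone (38 mm) ≥ 29 mm — Susceptible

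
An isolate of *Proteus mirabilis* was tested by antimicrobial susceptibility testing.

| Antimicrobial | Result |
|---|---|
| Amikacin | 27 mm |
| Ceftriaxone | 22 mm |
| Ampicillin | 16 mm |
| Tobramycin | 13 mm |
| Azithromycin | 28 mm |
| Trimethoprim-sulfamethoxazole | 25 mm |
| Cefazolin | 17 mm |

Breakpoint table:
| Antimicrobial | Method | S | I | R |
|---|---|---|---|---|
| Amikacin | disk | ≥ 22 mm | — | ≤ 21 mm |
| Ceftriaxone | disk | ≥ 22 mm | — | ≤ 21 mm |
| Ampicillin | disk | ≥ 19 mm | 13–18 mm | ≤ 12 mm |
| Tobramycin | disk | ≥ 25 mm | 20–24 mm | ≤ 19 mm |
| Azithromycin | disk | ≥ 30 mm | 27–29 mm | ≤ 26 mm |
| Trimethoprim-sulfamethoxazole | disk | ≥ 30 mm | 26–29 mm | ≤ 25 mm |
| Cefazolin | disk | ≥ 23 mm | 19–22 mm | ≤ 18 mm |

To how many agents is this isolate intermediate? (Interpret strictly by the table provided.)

2

Amikacin 27 mm: ≥ 22 mm ⇒ susceptible
Ceftriaxone (22 mm) ≥ 22 mm ⇒ susceptible
Ampicillin 16 mm: in 13–18 mm — Intermediate
Tobramycin (13 mm) ≤ 19 mm ⇒ R
Azithromycin (28 mm) in 27–29 mm → Intermediate
Trimethoprim-sulfamethoxazole (25 mm) ≤ 25 mm → Resistant
Cefazolin: 17 mm is ≤ 18 mm — R
Intermediate: 2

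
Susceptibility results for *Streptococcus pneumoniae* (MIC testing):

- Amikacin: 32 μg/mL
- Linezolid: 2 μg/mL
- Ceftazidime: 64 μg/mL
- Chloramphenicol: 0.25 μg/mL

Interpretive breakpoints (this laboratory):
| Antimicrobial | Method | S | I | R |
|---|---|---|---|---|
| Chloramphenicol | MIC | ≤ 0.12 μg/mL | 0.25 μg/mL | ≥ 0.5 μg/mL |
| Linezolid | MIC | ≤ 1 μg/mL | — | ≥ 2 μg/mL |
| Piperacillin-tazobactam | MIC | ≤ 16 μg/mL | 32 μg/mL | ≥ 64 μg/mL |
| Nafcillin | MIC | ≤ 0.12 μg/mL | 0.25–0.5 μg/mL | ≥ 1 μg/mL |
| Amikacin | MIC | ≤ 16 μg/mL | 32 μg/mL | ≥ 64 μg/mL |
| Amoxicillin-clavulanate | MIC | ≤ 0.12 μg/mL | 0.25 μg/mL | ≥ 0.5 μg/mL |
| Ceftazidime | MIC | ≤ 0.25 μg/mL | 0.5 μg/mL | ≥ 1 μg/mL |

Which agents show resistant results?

linezolid, ceftazidime

Amikacin: 32 μg/mL is = 32 μg/mL ⇒ I
Linezolid (2 μg/mL) ≥ 2 μg/mL → R
Ceftazidime 64 μg/mL: ≥ 1 μg/mL — Resistant
Chloramphenicol (0.25 μg/mL) = 0.25 μg/mL ⇒ I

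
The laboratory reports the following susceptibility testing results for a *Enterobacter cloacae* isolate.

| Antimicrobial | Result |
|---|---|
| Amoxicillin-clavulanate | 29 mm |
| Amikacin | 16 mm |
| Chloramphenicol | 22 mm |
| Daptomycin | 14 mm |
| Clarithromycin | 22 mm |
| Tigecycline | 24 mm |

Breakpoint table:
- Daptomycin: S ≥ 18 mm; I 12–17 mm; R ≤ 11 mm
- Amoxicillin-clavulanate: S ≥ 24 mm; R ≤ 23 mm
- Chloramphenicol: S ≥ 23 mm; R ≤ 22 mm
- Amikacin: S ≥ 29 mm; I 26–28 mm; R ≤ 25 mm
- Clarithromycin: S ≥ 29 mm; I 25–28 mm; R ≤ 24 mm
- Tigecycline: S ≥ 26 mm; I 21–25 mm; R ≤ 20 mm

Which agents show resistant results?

Amoxicillin-clavulanate: 29 mm is ≥ 24 mm — S
Amikacin (16 mm) ≤ 25 mm → Resistant
Chloramphenicol: 22 mm is ≤ 22 mm → Resistant
Daptomycin 14 mm: in 12–17 mm — I
Clarithromycin (22 mm) ≤ 24 mm — R
Tigecycline 24 mm: in 21–25 mm — intermediate

amikacin, chloramphenicol, clarithromycin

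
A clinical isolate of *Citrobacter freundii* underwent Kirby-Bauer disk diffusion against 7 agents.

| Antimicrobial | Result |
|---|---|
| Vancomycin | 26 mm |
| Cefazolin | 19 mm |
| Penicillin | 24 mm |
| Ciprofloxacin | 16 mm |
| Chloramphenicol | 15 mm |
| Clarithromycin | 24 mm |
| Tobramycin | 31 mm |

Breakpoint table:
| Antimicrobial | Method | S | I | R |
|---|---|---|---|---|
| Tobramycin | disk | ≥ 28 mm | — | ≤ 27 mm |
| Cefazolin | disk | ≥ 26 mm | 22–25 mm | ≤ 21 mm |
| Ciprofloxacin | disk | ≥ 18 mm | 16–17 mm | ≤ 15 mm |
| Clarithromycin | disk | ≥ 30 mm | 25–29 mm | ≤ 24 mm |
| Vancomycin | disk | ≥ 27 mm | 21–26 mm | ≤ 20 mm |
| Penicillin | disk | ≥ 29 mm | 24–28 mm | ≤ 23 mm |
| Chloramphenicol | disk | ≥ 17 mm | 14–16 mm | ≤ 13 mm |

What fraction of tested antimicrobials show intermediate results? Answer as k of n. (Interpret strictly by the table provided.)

4 of 7

Vancomycin: 26 mm is in 21–26 mm → Intermediate
Cefazolin 19 mm: ≤ 21 mm → Resistant
Penicillin 24 mm: in 24–28 mm ⇒ intermediate
Ciprofloxacin: 16 mm is in 16–17 mm ⇒ Intermediate
Chloramphenicol: 15 mm is in 14–16 mm ⇒ intermediate
Clarithromycin (24 mm) ≤ 24 mm ⇒ Resistant
Tobramycin (31 mm) ≥ 28 mm → S
Intermediate: 4/7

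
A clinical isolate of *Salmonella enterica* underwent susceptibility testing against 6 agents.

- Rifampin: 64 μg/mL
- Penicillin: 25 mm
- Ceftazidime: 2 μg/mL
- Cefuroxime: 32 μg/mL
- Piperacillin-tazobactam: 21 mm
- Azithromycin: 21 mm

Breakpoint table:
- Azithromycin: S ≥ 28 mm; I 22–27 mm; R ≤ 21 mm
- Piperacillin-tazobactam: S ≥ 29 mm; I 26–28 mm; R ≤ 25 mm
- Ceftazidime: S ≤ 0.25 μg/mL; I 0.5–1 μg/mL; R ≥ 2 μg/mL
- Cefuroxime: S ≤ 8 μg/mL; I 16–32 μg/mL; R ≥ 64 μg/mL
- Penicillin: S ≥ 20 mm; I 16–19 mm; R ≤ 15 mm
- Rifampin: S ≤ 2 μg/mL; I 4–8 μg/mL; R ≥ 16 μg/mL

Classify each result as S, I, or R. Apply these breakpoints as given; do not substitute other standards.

R, S, R, I, R, R

Rifampin (64 μg/mL) ≥ 16 μg/mL → Resistant
Penicillin: 25 mm is ≥ 20 mm ⇒ susceptible
Ceftazidime 2 μg/mL: ≥ 2 μg/mL — resistant
Cefuroxime 32 μg/mL: in 16–32 μg/mL → I
Piperacillin-tazobactam: 21 mm is ≤ 25 mm ⇒ resistant
Azithromycin: 21 mm is ≤ 21 mm ⇒ resistant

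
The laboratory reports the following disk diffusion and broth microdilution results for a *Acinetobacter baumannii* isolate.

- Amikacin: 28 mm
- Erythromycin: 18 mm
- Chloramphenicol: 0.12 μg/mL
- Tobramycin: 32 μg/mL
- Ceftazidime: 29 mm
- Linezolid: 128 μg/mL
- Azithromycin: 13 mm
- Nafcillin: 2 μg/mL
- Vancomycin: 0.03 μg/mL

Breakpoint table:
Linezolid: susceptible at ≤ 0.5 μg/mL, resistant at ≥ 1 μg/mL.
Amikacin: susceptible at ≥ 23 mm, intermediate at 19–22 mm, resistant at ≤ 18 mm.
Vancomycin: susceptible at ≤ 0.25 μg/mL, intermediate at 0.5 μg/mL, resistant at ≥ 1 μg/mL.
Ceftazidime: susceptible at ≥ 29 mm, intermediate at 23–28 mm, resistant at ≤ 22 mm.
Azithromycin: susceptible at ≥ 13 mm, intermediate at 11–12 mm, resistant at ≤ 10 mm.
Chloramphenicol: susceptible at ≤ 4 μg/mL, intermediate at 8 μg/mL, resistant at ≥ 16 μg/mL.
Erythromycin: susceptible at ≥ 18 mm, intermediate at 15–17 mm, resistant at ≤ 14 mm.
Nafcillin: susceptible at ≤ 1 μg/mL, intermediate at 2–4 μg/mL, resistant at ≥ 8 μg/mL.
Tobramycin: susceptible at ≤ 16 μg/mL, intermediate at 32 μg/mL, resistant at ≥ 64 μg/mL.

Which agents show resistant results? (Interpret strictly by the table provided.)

linezolid

Amikacin: 28 mm is ≥ 23 mm ⇒ Susceptible
Erythromycin: 18 mm is ≥ 18 mm — S
Chloramphenicol (0.12 μg/mL) ≤ 4 μg/mL — Susceptible
Tobramycin 32 μg/mL: = 32 μg/mL → I
Ceftazidime: 29 mm is ≥ 29 mm — susceptible
Linezolid (128 μg/mL) ≥ 1 μg/mL → resistant
Azithromycin 13 mm: ≥ 13 mm — susceptible
Nafcillin (2 μg/mL) in 2–4 μg/mL — intermediate
Vancomycin: 0.03 μg/mL is ≤ 0.25 μg/mL ⇒ Susceptible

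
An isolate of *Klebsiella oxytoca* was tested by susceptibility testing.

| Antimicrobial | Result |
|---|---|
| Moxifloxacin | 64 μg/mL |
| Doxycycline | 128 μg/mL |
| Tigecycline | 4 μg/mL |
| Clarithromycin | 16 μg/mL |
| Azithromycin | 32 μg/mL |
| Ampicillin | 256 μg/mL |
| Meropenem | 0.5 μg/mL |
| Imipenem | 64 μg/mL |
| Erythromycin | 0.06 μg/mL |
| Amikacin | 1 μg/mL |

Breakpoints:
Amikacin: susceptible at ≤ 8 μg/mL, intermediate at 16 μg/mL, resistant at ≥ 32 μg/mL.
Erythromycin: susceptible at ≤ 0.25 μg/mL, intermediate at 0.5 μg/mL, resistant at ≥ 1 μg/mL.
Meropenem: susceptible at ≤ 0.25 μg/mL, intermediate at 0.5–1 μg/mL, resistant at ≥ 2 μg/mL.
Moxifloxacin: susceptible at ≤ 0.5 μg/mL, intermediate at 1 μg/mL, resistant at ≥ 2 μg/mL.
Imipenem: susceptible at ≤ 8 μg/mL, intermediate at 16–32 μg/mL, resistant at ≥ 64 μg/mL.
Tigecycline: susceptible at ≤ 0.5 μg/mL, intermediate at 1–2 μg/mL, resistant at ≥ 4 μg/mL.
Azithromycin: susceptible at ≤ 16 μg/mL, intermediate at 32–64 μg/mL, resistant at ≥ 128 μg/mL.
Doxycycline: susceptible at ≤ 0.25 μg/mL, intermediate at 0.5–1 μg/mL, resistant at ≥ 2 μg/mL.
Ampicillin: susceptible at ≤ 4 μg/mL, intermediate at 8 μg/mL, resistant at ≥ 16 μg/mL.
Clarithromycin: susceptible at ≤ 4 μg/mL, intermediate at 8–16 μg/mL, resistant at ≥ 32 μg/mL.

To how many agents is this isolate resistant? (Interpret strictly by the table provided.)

Moxifloxacin 64 μg/mL: ≥ 2 μg/mL ⇒ R
Doxycycline 128 μg/mL: ≥ 2 μg/mL → R
Tigecycline: 4 μg/mL is ≥ 4 μg/mL ⇒ R
Clarithromycin: 16 μg/mL is in 8–16 μg/mL — Intermediate
Azithromycin 32 μg/mL: in 32–64 μg/mL → intermediate
Ampicillin: 256 μg/mL is ≥ 16 μg/mL → resistant
Meropenem (0.5 μg/mL) in 0.5–1 μg/mL — intermediate
Imipenem (64 μg/mL) ≥ 64 μg/mL → R
Erythromycin (0.06 μg/mL) ≤ 0.25 μg/mL → Susceptible
Amikacin 1 μg/mL: ≤ 8 μg/mL ⇒ S
Resistant: 5

5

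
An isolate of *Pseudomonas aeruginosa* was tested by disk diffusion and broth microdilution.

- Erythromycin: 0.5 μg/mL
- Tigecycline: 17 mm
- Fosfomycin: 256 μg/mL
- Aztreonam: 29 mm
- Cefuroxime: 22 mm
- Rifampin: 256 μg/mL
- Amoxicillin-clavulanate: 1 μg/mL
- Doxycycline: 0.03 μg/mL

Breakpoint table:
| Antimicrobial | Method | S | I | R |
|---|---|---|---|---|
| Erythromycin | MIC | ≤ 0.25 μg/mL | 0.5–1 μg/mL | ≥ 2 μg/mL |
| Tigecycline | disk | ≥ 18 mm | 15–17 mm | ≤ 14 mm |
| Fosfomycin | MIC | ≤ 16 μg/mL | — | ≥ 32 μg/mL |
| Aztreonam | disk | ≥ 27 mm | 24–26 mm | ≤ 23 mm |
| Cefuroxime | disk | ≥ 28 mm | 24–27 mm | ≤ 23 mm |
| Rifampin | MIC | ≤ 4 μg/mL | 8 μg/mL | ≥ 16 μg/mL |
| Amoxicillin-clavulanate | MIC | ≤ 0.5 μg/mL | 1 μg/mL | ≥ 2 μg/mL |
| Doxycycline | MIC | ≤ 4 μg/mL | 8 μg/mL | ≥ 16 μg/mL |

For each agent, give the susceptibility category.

Erythromycin (0.5 μg/mL) in 0.5–1 μg/mL → intermediate
Tigecycline 17 mm: in 15–17 mm ⇒ I
Fosfomycin 256 μg/mL: ≥ 32 μg/mL → R
Aztreonam 29 mm: ≥ 27 mm ⇒ susceptible
Cefuroxime (22 mm) ≤ 23 mm ⇒ R
Rifampin: 256 μg/mL is ≥ 16 μg/mL — resistant
Amoxicillin-clavulanate: 1 μg/mL is = 1 μg/mL — I
Doxycycline: 0.03 μg/mL is ≤ 4 μg/mL → S

I, I, R, S, R, R, I, S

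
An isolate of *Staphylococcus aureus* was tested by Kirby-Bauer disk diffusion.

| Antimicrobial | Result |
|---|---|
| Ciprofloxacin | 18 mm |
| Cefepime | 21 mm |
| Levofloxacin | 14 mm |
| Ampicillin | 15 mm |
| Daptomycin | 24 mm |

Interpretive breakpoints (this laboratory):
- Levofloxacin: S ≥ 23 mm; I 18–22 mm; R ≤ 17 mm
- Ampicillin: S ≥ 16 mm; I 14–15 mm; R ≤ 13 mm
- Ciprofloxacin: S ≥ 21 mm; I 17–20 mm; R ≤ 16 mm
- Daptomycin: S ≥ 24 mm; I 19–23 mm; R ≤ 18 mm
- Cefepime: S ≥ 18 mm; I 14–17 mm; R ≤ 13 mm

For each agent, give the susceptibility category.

I, S, R, I, S

Ciprofloxacin (18 mm) in 17–20 mm → Intermediate
Cefepime (21 mm) ≥ 18 mm ⇒ susceptible
Levofloxacin 14 mm: ≤ 17 mm → R
Ampicillin: 15 mm is in 14–15 mm → I
Daptomycin (24 mm) ≥ 24 mm — S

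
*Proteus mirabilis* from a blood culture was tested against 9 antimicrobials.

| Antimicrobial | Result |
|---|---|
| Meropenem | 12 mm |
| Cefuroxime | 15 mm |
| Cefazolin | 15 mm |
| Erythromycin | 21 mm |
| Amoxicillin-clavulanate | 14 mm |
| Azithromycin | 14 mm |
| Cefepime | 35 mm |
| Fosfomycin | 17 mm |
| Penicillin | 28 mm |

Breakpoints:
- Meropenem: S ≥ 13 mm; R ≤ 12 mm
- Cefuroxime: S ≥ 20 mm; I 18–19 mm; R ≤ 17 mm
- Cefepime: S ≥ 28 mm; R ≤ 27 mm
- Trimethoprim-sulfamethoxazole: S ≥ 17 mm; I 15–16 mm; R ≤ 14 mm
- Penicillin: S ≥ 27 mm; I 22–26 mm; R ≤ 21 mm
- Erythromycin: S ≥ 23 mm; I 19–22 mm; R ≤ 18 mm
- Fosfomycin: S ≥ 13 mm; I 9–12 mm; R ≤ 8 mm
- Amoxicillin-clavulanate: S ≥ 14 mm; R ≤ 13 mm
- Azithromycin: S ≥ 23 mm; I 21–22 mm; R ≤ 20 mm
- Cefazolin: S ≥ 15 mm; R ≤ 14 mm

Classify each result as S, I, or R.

R, R, S, I, S, R, S, S, S

Meropenem 12 mm: ≤ 12 mm → resistant
Cefuroxime (15 mm) ≤ 17 mm ⇒ Resistant
Cefazolin 15 mm: ≥ 15 mm → S
Erythromycin (21 mm) in 19–22 mm → I
Amoxicillin-clavulanate 14 mm: ≥ 14 mm → Susceptible
Azithromycin: 14 mm is ≤ 20 mm — resistant
Cefepime: 35 mm is ≥ 28 mm ⇒ susceptible
Fosfomycin (17 mm) ≥ 13 mm ⇒ S
Penicillin: 28 mm is ≥ 27 mm → S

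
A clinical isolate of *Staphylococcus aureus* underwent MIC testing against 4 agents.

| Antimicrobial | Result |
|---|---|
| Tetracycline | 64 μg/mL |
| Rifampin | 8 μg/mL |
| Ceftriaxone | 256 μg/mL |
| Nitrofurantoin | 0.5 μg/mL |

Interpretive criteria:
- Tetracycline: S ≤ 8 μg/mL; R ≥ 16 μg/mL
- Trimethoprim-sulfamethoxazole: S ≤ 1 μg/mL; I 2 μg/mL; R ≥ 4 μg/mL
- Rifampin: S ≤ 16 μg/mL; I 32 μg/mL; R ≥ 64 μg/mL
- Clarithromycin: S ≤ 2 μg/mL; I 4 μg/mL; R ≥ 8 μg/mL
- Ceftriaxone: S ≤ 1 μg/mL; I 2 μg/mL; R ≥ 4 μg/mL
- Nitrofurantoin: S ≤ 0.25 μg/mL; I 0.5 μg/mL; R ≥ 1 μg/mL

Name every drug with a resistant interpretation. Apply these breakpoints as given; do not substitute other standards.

Tetracycline 64 μg/mL: ≥ 16 μg/mL — resistant
Rifampin (8 μg/mL) ≤ 16 μg/mL — S
Ceftriaxone 256 μg/mL: ≥ 4 μg/mL — R
Nitrofurantoin: 0.5 μg/mL is = 0.5 μg/mL ⇒ intermediate

tetracycline, ceftriaxone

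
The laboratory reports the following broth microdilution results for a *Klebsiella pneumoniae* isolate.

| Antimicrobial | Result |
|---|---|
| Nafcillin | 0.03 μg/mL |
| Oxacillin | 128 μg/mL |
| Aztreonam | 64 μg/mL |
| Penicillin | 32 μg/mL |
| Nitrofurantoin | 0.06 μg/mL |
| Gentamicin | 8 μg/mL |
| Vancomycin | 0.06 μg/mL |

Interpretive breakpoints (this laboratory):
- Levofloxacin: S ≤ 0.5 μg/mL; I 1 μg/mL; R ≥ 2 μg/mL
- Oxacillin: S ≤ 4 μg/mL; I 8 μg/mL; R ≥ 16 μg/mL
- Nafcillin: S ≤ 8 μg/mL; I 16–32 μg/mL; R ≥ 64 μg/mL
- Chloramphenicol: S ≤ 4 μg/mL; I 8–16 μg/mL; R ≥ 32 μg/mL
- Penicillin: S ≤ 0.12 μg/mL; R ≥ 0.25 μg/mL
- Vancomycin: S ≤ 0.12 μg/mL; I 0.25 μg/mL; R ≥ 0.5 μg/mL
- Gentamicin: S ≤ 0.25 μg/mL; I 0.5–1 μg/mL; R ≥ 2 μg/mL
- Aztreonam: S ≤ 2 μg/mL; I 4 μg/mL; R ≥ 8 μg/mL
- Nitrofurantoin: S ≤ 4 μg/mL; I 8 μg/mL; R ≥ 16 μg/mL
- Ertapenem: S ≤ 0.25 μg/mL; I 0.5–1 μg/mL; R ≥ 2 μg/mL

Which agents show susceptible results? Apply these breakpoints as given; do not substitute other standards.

nafcillin, nitrofurantoin, vancomycin

Nafcillin (0.03 μg/mL) ≤ 8 μg/mL — Susceptible
Oxacillin 128 μg/mL: ≥ 16 μg/mL — R
Aztreonam (64 μg/mL) ≥ 8 μg/mL — Resistant
Penicillin 32 μg/mL: ≥ 0.25 μg/mL → R
Nitrofurantoin (0.06 μg/mL) ≤ 4 μg/mL ⇒ S
Gentamicin 8 μg/mL: ≥ 2 μg/mL ⇒ R
Vancomycin: 0.06 μg/mL is ≤ 0.12 μg/mL ⇒ Susceptible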